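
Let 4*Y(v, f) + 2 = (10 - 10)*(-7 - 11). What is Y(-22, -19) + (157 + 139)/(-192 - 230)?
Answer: -507/422 ≈ -1.2014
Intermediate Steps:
Y(v, f) = -1/2 (Y(v, f) = -1/2 + ((10 - 10)*(-7 - 11))/4 = -1/2 + (0*(-18))/4 = -1/2 + (1/4)*0 = -1/2 + 0 = -1/2)
Y(-22, -19) + (157 + 139)/(-192 - 230) = -1/2 + (157 + 139)/(-192 - 230) = -1/2 + 296/(-422) = -1/2 + 296*(-1/422) = -1/2 - 148/211 = -507/422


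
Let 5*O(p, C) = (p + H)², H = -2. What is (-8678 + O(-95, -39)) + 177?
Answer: -33096/5 ≈ -6619.2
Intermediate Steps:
O(p, C) = (-2 + p)²/5 (O(p, C) = (p - 2)²/5 = (-2 + p)²/5)
(-8678 + O(-95, -39)) + 177 = (-8678 + (-2 - 95)²/5) + 177 = (-8678 + (⅕)*(-97)²) + 177 = (-8678 + (⅕)*9409) + 177 = (-8678 + 9409/5) + 177 = -33981/5 + 177 = -33096/5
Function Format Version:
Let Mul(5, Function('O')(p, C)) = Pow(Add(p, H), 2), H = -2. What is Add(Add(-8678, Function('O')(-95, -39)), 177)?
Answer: Rational(-33096, 5) ≈ -6619.2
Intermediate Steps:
Function('O')(p, C) = Mul(Rational(1, 5), Pow(Add(-2, p), 2)) (Function('O')(p, C) = Mul(Rational(1, 5), Pow(Add(p, -2), 2)) = Mul(Rational(1, 5), Pow(Add(-2, p), 2)))
Add(Add(-8678, Function('O')(-95, -39)), 177) = Add(Add(-8678, Mul(Rational(1, 5), Pow(Add(-2, -95), 2))), 177) = Add(Add(-8678, Mul(Rational(1, 5), Pow(-97, 2))), 177) = Add(Add(-8678, Mul(Rational(1, 5), 9409)), 177) = Add(Add(-8678, Rational(9409, 5)), 177) = Add(Rational(-33981, 5), 177) = Rational(-33096, 5)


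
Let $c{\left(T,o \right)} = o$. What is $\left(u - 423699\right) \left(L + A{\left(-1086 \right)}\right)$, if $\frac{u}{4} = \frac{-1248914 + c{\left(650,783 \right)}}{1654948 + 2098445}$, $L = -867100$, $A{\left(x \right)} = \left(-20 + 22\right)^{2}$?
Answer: $\frac{459651593627062392}{1251131} \approx 3.6739 \cdot 10^{11}$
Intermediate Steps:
$A{\left(x \right)} = 4$ ($A{\left(x \right)} = 2^{2} = 4$)
$u = - \frac{4992524}{3753393}$ ($u = 4 \frac{-1248914 + 783}{1654948 + 2098445} = 4 \left(- \frac{1248131}{3753393}\right) = - \frac{4992524}{3753393} \approx -1.3301$)
$\left(u - 423699\right) \left(L + A{\left(-1086 \right)}\right) = \left(- \frac{4992524}{3753393} - 423699\right) \left(-867100 + 4\right) = \left(- \frac{1590313853231}{3753393}\right) \left(-867096\right) = \frac{459651593627062392}{1251131}$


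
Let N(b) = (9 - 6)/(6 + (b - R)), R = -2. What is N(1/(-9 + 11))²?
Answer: 36/289 ≈ 0.12457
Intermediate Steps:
N(b) = 3/(8 + b) (N(b) = (9 - 6)/(6 + (b - 1*(-2))) = 3/(6 + (b + 2)) = 3/(6 + (2 + b)) = 3/(8 + b))
N(1/(-9 + 11))² = (3/(8 + 1/(-9 + 11)))² = (3/(8 + 1/2))² = (3/(8 + ½))² = (3/(17/2))² = (3*(2/17))² = (6/17)² = 36/289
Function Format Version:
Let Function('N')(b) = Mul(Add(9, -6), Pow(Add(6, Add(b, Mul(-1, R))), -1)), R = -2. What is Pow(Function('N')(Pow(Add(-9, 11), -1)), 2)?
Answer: Rational(36, 289) ≈ 0.12457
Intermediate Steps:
Function('N')(b) = Mul(3, Pow(Add(8, b), -1)) (Function('N')(b) = Mul(Add(9, -6), Pow(Add(6, Add(b, Mul(-1, -2))), -1)) = Mul(3, Pow(Add(6, Add(b, 2)), -1)) = Mul(3, Pow(Add(6, Add(2, b)), -1)) = Mul(3, Pow(Add(8, b), -1)))
Pow(Function('N')(Pow(Add(-9, 11), -1)), 2) = Pow(Mul(3, Pow(Add(8, Pow(Add(-9, 11), -1)), -1)), 2) = Pow(Mul(3, Pow(Add(8, Pow(2, -1)), -1)), 2) = Pow(Mul(3, Pow(Add(8, Rational(1, 2)), -1)), 2) = Pow(Mul(3, Pow(Rational(17, 2), -1)), 2) = Pow(Mul(3, Rational(2, 17)), 2) = Pow(Rational(6, 17), 2) = Rational(36, 289)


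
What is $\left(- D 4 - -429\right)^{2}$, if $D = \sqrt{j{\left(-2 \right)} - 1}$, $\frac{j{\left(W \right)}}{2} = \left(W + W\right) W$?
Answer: $184281 - 3432 \sqrt{15} \approx 1.7099 \cdot 10^{5}$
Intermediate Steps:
$j{\left(W \right)} = 4 W^{2}$ ($j{\left(W \right)} = 2 \left(W + W\right) W = 2 \cdot 2 W W = 2 \cdot 2 W^{2} = 4 W^{2}$)
$D = \sqrt{15}$ ($D = \sqrt{4 \left(-2\right)^{2} - 1} = \sqrt{4 \cdot 4 - 1} = \sqrt{16 - 1} = \sqrt{15} \approx 3.873$)
$\left(- D 4 - -429\right)^{2} = \left(- \sqrt{15} \cdot 4 - -429\right)^{2} = \left(- 4 \sqrt{15} + 429\right)^{2} = \left(429 - 4 \sqrt{15}\right)^{2}$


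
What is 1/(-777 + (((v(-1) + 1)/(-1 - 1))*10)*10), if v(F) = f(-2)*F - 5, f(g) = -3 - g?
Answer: -1/627 ≈ -0.0015949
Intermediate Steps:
v(F) = -5 - F (v(F) = (-3 - 1*(-2))*F - 5 = (-3 + 2)*F - 5 = -F - 5 = -5 - F)
1/(-777 + (((v(-1) + 1)/(-1 - 1))*10)*10) = 1/(-777 + ((((-5 - 1*(-1)) + 1)/(-1 - 1))*10)*10) = 1/(-777 + ((((-5 + 1) + 1)/(-2))*10)*10) = 1/(-777 + (((-4 + 1)*(-1/2))*10)*10) = 1/(-777 + (-3*(-1/2)*10)*10) = 1/(-777 + ((3/2)*10)*10) = 1/(-777 + 15*10) = 1/(-777 + 150) = 1/(-627) = -1/627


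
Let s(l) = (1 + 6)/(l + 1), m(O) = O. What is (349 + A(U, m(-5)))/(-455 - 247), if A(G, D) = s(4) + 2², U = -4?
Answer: -886/1755 ≈ -0.50484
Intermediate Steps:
s(l) = 7/(1 + l)
A(G, D) = 27/5 (A(G, D) = 7/(1 + 4) + 2² = 7/5 + 4 = 27/5)
(349 + A(U, m(-5)))/(-455 - 247) = (349 + 27/5)/(-455 - 247) = (1772/5)/(-702) = (1772/5)*(-1/702) = -886/1755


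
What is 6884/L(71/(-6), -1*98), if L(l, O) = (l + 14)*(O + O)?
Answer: -10326/637 ≈ -16.210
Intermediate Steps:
L(l, O) = 2*O*(14 + l) (L(l, O) = (14 + l)*(2*O) = 2*O*(14 + l))
6884/L(71/(-6), -1*98) = 6884/((2*(-1*98)*(14 + 71/(-6)))) = 6884/((2*(-98)*(14 + 71*(-1/6)))) = 6884/((2*(-98)*(14 - 71/6))) = 6884/((2*(-98)*(13/6))) = 6884/(-1274/3) = 6884*(-3/1274) = -10326/637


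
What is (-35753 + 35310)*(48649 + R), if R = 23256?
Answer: -31853915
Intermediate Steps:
(-35753 + 35310)*(48649 + R) = (-35753 + 35310)*(48649 + 23256) = -443*71905 = -31853915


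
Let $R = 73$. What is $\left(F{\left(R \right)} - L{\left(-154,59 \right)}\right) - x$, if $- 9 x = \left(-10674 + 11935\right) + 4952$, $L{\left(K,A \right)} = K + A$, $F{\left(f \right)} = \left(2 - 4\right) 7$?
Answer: $\frac{2314}{3} \approx 771.33$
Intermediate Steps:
$F{\left(f \right)} = -14$ ($F{\left(f \right)} = \left(-2\right) 7 = -14$)
$L{\left(K,A \right)} = A + K$
$x = - \frac{2071}{3}$ ($x = - \frac{\left(-10674 + 11935\right) + 4952}{9} = - \frac{1261 + 4952}{9} = \left(- \frac{1}{9}\right) 6213 = - \frac{2071}{3} \approx -690.33$)
$\left(F{\left(R \right)} - L{\left(-154,59 \right)}\right) - x = \left(-14 - \left(59 - 154\right)\right) - - \frac{2071}{3} = \left(-14 - -95\right) + \frac{2071}{3} = \left(-14 + 95\right) + \frac{2071}{3} = 81 + \frac{2071}{3} = \frac{2314}{3}$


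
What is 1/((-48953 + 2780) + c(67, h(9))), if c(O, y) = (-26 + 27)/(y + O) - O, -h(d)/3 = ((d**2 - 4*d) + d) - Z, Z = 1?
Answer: -92/4254081 ≈ -2.1626e-5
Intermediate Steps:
h(d) = 3 - 3*d**2 + 9*d (h(d) = -3*(((d**2 - 4*d) + d) - 1*1) = -3*((d**2 - 3*d) - 1) = -3*(-1 + d**2 - 3*d) = 3 - 3*d**2 + 9*d)
c(O, y) = 1/(O + y) - O
1/((-48953 + 2780) + c(67, h(9))) = 1/((-48953 + 2780) + (1 - 1*67**2 - 1*67*(3 - 3*9**2 + 9*9))/(67 + (3 - 3*9**2 + 9*9))) = 1/(-46173 + (1 - 1*4489 - 1*67*(3 - 3*81 + 81))/(67 + (3 - 3*81 + 81))) = 1/(-46173 + (1 - 4489 - 1*67*(3 - 243 + 81))/(67 + (3 - 243 + 81))) = 1/(-46173 + (1 - 4489 - 1*67*(-159))/(67 - 159)) = 1/(-46173 + (1 - 4489 + 10653)/(-92)) = 1/(-46173 - 1/92*6165) = 1/(-46173 - 6165/92) = 1/(-4254081/92) = -92/4254081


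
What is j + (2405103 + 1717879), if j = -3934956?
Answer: 188026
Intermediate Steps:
j + (2405103 + 1717879) = -3934956 + (2405103 + 1717879) = -3934956 + 4122982 = 188026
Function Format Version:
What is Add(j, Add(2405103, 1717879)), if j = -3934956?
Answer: 188026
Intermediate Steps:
Add(j, Add(2405103, 1717879)) = Add(-3934956, Add(2405103, 1717879)) = Add(-3934956, 4122982) = 188026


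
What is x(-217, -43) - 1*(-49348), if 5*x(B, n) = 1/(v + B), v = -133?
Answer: 86358999/1750 ≈ 49348.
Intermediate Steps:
x(B, n) = 1/(5*(-133 + B))
x(-217, -43) - 1*(-49348) = 1/(5*(-133 - 217)) - 1*(-49348) = (⅕)/(-350) + 49348 = (⅕)*(-1/350) + 49348 = -1/1750 + 49348 = 86358999/1750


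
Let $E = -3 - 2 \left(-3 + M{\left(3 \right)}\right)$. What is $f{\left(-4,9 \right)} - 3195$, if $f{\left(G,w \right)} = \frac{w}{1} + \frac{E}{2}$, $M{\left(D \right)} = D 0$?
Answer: $- \frac{6369}{2} \approx -3184.5$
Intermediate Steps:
$M{\left(D \right)} = 0$
$E = 3$ ($E = -3 - 2 \left(-3 + 0\right) = -3 - -6 = -3 + 6 = 3$)
$f{\left(G,w \right)} = \frac{3}{2} + w$ ($f{\left(G,w \right)} = \frac{w}{1} + \frac{3}{2} = w 1 + 3 \cdot \frac{1}{2} = w + \frac{3}{2} = \frac{3}{2} + w$)
$f{\left(-4,9 \right)} - 3195 = \left(\frac{3}{2} + 9\right) - 3195 = \frac{21}{2} - 3195 = - \frac{6369}{2}$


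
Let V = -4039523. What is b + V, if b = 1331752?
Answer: -2707771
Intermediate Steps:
b + V = 1331752 - 4039523 = -2707771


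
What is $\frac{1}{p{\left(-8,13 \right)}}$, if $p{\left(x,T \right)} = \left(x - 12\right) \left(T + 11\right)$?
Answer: $- \frac{1}{480} \approx -0.0020833$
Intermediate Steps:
$p{\left(x,T \right)} = \left(-12 + x\right) \left(11 + T\right)$
$\frac{1}{p{\left(-8,13 \right)}} = \frac{1}{-132 - 156 + 11 \left(-8\right) + 13 \left(-8\right)} = \frac{1}{-132 - 156 - 88 - 104} = \frac{1}{-480} = - \frac{1}{480}$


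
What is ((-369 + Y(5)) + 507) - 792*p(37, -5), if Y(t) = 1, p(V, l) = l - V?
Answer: 33403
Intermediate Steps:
((-369 + Y(5)) + 507) - 792*p(37, -5) = ((-369 + 1) + 507) - 792*(-5 - 1*37) = (-368 + 507) - 792*(-5 - 37) = 139 - 792*(-42) = 139 + 33264 = 33403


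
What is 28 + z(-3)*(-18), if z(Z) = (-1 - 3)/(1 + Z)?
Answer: -8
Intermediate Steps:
z(Z) = -4/(1 + Z)
28 + z(-3)*(-18) = 28 - 4/(1 - 3)*(-18) = 28 - 4/(-2)*(-18) = 28 - 4*(-½)*(-18) = 28 + 2*(-18) = 28 - 36 = -8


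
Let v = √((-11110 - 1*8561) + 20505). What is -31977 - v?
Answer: -31977 - √834 ≈ -32006.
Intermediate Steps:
v = √834 (v = √((-11110 - 8561) + 20505) = √(-19671 + 20505) = √834 ≈ 28.879)
-31977 - v = -31977 - √834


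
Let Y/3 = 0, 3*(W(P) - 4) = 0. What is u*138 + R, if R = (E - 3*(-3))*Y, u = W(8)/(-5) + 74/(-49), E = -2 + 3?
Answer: -78108/245 ≈ -318.81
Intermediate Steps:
W(P) = 4 (W(P) = 4 + (⅓)*0 = 4 + 0 = 4)
Y = 0 (Y = 3*0 = 0)
E = 1
u = -566/245 (u = 4/(-5) + 74/(-49) = 4*(-⅕) + 74*(-1/49) = -⅘ - 74/49 = -566/245 ≈ -2.3102)
R = 0 (R = (1 - 3*(-3))*0 = (1 + 9)*0 = 10*0 = 0)
u*138 + R = -566/245*138 + 0 = -78108/245 + 0 = -78108/245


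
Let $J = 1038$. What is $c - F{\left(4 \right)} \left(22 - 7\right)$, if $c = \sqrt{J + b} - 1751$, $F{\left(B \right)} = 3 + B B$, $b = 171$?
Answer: $-2036 + \sqrt{1209} \approx -2001.2$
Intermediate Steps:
$F{\left(B \right)} = 3 + B^{2}$
$c = -1751 + \sqrt{1209}$ ($c = \sqrt{1038 + 171} - 1751 = \sqrt{1209} - 1751 = -1751 + \sqrt{1209} \approx -1716.2$)
$c - F{\left(4 \right)} \left(22 - 7\right) = \left(-1751 + \sqrt{1209}\right) - \left(3 + 4^{2}\right) \left(22 - 7\right) = \left(-1751 + \sqrt{1209}\right) - \left(3 + 16\right) 15 = \left(-1751 + \sqrt{1209}\right) - 19 \cdot 15 = \left(-1751 + \sqrt{1209}\right) - 285 = -2036 + \sqrt{1209}$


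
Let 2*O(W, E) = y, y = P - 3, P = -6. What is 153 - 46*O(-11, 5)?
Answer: 360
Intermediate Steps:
y = -9 (y = -6 - 3 = -9)
O(W, E) = -9/2 (O(W, E) = (½)*(-9) = -9/2)
153 - 46*O(-11, 5) = 153 - 46*(-9/2) = 153 + 207 = 360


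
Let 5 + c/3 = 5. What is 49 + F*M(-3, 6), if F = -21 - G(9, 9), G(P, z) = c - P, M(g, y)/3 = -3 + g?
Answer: 265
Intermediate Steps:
c = 0 (c = -15 + 3*5 = -15 + 15 = 0)
M(g, y) = -9 + 3*g (M(g, y) = 3*(-3 + g) = -9 + 3*g)
G(P, z) = -P (G(P, z) = 0 - P = -P)
F = -12 (F = -21 - (-1)*9 = -21 - 1*(-9) = -21 + 9 = -12)
49 + F*M(-3, 6) = 49 - 12*(-9 + 3*(-3)) = 49 - 12*(-9 - 9) = 49 - 12*(-18) = 49 + 216 = 265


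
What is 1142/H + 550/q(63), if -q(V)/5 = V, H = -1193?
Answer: -203176/75159 ≈ -2.7033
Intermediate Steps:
q(V) = -5*V
1142/H + 550/q(63) = 1142/(-1193) + 550/((-5*63)) = 1142*(-1/1193) + 550/(-315) = -1142/1193 + 550*(-1/315) = -1142/1193 - 110/63 = -203176/75159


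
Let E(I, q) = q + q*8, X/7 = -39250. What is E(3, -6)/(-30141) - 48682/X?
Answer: 82342259/460068875 ≈ 0.17898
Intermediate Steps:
X = -274750 (X = 7*(-39250) = -274750)
E(I, q) = 9*q (E(I, q) = q + 8*q = 9*q)
E(3, -6)/(-30141) - 48682/X = (9*(-6))/(-30141) - 48682/(-274750) = -54*(-1/30141) - 48682*(-1/274750) = 6/3349 + 24341/137375 = 82342259/460068875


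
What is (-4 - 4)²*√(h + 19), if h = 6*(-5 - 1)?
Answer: 64*I*√17 ≈ 263.88*I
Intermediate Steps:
h = -36 (h = 6*(-6) = -36)
(-4 - 4)²*√(h + 19) = (-4 - 4)²*√(-36 + 19) = (-8)²*√(-17) = 64*(I*√17) = 64*I*√17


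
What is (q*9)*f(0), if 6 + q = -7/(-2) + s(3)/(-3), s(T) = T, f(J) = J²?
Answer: 0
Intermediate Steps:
q = -7/2 (q = -6 + (-7/(-2) + 3/(-3)) = -6 + (-7*(-½) + 3*(-⅓)) = -6 + (7/2 - 1) = -6 + 5/2 = -7/2 ≈ -3.5000)
(q*9)*f(0) = -7/2*9*0² = -63/2*0 = 0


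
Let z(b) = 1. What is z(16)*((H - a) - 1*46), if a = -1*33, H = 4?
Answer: -9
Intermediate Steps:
a = -33
z(16)*((H - a) - 1*46) = 1*((4 - 1*(-33)) - 1*46) = 1*((4 + 33) - 46) = 1*(37 - 46) = 1*(-9) = -9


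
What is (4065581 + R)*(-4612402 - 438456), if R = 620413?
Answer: -23668290282852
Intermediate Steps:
(4065581 + R)*(-4612402 - 438456) = (4065581 + 620413)*(-4612402 - 438456) = 4685994*(-5050858) = -23668290282852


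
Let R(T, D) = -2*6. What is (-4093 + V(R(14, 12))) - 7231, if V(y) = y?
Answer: -11336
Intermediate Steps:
R(T, D) = -12
(-4093 + V(R(14, 12))) - 7231 = (-4093 - 12) - 7231 = -4105 - 7231 = -11336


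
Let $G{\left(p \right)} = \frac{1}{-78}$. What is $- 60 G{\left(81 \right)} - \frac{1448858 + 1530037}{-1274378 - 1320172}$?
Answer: $\frac{4311409}{2248610} \approx 1.9174$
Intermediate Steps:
$G{\left(p \right)} = - \frac{1}{78}$
$- 60 G{\left(81 \right)} - \frac{1448858 + 1530037}{-1274378 - 1320172} = \left(-60\right) \left(- \frac{1}{78}\right) - \frac{1448858 + 1530037}{-1274378 - 1320172} = \frac{10}{13} - \frac{2978895}{-2594550} = \frac{10}{13} - 2978895 \left(- \frac{1}{2594550}\right) = \frac{10}{13} - - \frac{198593}{172970} = \frac{10}{13} + \frac{198593}{172970} = \frac{4311409}{2248610}$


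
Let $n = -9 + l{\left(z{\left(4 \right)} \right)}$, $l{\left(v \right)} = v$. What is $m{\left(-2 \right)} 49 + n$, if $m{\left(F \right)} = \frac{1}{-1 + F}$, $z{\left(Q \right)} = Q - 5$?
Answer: $- \frac{79}{3} \approx -26.333$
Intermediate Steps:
$z{\left(Q \right)} = -5 + Q$
$n = -10$ ($n = -9 + \left(-5 + 4\right) = -9 - 1 = -10$)
$m{\left(-2 \right)} 49 + n = \frac{1}{-1 - 2} \cdot 49 - 10 = \frac{1}{-3} \cdot 49 - 10 = \left(- \frac{1}{3}\right) 49 - 10 = - \frac{49}{3} - 10 = - \frac{79}{3}$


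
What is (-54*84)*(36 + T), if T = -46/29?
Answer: -4526928/29 ≈ -1.5610e+5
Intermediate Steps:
T = -46/29 (T = -46*1/29 = -46/29 ≈ -1.5862)
(-54*84)*(36 + T) = (-54*84)*(36 - 46/29) = -4536*998/29 = -4526928/29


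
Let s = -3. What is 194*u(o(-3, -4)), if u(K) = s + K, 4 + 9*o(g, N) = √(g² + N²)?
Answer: -5044/9 ≈ -560.44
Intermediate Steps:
o(g, N) = -4/9 + √(N² + g²)/9 (o(g, N) = -4/9 + √(g² + N²)/9 = -4/9 + √(N² + g²)/9)
u(K) = -3 + K
194*u(o(-3, -4)) = 194*(-3 + (-4/9 + √((-4)² + (-3)²)/9)) = 194*(-3 + (-4/9 + √(16 + 9)/9)) = 194*(-3 + (-4/9 + √25/9)) = 194*(-3 + (-4/9 + (⅑)*5)) = 194*(-3 + (-4/9 + 5/9)) = 194*(-3 + ⅑) = 194*(-26/9) = -5044/9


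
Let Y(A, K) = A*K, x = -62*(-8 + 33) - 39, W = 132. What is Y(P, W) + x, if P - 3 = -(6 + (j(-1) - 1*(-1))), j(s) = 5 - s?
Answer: -2909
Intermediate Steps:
x = -1589 (x = -62*25 - 39 = -1550 - 39 = -1589)
P = -10 (P = 3 - (6 + ((5 - 1*(-1)) - 1*(-1))) = 3 - (6 + ((5 + 1) + 1)) = 3 - (6 + (6 + 1)) = 3 - (6 + 7) = 3 - 1*13 = 3 - 13 = -10)
Y(P, W) + x = -10*132 - 1589 = -1320 - 1589 = -2909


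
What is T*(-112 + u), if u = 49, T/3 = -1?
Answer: 189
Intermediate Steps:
T = -3 (T = 3*(-1) = -3)
T*(-112 + u) = -3*(-112 + 49) = -3*(-63) = 189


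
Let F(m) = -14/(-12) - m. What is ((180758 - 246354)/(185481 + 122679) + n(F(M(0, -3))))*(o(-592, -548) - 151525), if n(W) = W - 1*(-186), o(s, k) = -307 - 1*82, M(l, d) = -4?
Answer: -372469859839/12840 ≈ -2.9009e+7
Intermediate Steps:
o(s, k) = -389 (o(s, k) = -307 - 82 = -389)
F(m) = 7/6 - m (F(m) = -14*(-1/12) - m = 7/6 - m)
n(W) = 186 + W (n(W) = W + 186 = 186 + W)
((180758 - 246354)/(185481 + 122679) + n(F(M(0, -3))))*(o(-592, -548) - 151525) = ((180758 - 246354)/(185481 + 122679) + (186 + (7/6 - 1*(-4))))*(-389 - 151525) = (-65596/308160 + (186 + (7/6 + 4)))*(-151914) = (-65596*1/308160 + (186 + 31/6))*(-151914) = (-16399/77040 + 1147/6)*(-151914) = (14711081/77040)*(-151914) = -372469859839/12840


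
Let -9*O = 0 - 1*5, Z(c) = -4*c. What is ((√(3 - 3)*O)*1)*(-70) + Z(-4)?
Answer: 16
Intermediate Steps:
O = 5/9 (O = -(0 - 1*5)/9 = -(0 - 5)/9 = -⅑*(-5) = 5/9 ≈ 0.55556)
((√(3 - 3)*O)*1)*(-70) + Z(-4) = ((√(3 - 3)*(5/9))*1)*(-70) - 4*(-4) = ((√0*(5/9))*1)*(-70) + 16 = ((0*(5/9))*1)*(-70) + 16 = (0*1)*(-70) + 16 = 0*(-70) + 16 = 0 + 16 = 16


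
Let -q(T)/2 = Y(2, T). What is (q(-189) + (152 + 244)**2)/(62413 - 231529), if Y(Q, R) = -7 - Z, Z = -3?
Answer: -39206/42279 ≈ -0.92732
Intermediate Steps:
Y(Q, R) = -4 (Y(Q, R) = -7 - 1*(-3) = -7 + 3 = -4)
q(T) = 8 (q(T) = -2*(-4) = 8)
(q(-189) + (152 + 244)**2)/(62413 - 231529) = (8 + (152 + 244)**2)/(62413 - 231529) = (8 + 396**2)/(-169116) = (8 + 156816)*(-1/169116) = 156824*(-1/169116) = -39206/42279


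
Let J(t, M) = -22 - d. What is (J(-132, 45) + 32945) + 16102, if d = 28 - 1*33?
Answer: 49030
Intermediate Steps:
d = -5 (d = 28 - 33 = -5)
J(t, M) = -17 (J(t, M) = -22 - 1*(-5) = -22 + 5 = -17)
(J(-132, 45) + 32945) + 16102 = (-17 + 32945) + 16102 = 32928 + 16102 = 49030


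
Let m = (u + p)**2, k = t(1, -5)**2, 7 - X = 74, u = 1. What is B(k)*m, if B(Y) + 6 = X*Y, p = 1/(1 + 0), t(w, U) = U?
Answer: -6724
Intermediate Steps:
X = -67 (X = 7 - 1*74 = 7 - 74 = -67)
k = 25 (k = (-5)**2 = 25)
p = 1 (p = 1/1 = 1)
B(Y) = -6 - 67*Y
m = 4 (m = (1 + 1)**2 = 2**2 = 4)
B(k)*m = (-6 - 67*25)*4 = (-6 - 1675)*4 = -1681*4 = -6724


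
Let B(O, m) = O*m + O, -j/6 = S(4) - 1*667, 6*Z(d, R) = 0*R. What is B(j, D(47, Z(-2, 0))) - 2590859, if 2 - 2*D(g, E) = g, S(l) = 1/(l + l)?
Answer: -21415087/8 ≈ -2.6769e+6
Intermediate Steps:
Z(d, R) = 0 (Z(d, R) = (0*R)/6 = (⅙)*0 = 0)
S(l) = 1/(2*l)
D(g, E) = 1 - g/2
j = 16005/4 (j = -6*((½)/4 - 1*667) = -6*((½)*(¼) - 667) = -6*(⅛ - 667) = -6*(-5335/8) = 16005/4 ≈ 4001.3)
B(O, m) = O + O*m
B(j, D(47, Z(-2, 0))) - 2590859 = 16005*(1 + (1 - ½*47))/4 - 2590859 = 16005*(1 + (1 - 47/2))/4 - 2590859 = 16005*(1 - 45/2)/4 - 2590859 = (16005/4)*(-43/2) - 2590859 = -688215/8 - 2590859 = -21415087/8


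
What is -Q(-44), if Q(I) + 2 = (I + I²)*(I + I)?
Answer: 166498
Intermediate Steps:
Q(I) = -2 + 2*I*(I + I²) (Q(I) = -2 + (I + I²)*(I + I) = -2 + (I + I²)*(2*I) = -2 + 2*I*(I + I²))
-Q(-44) = -(-2 + 2*(-44)² + 2*(-44)³) = -(-2 + 2*1936 + 2*(-85184)) = -(-2 + 3872 - 170368) = -1*(-166498) = 166498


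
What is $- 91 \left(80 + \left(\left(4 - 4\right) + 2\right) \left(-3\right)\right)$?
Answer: $-6734$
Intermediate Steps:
$- 91 \left(80 + \left(\left(4 - 4\right) + 2\right) \left(-3\right)\right) = - 91 \left(80 + \left(0 + 2\right) \left(-3\right)\right) = - 91 \left(80 + 2 \left(-3\right)\right) = - 91 \left(80 - 6\right) = \left(-91\right) 74 = -6734$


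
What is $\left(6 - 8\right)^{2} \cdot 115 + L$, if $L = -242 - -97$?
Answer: $315$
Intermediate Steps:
$L = -145$ ($L = -242 + 97 = -145$)
$\left(6 - 8\right)^{2} \cdot 115 + L = \left(6 - 8\right)^{2} \cdot 115 - 145 = \left(-2\right)^{2} \cdot 115 - 145 = 4 \cdot 115 - 145 = 460 - 145 = 315$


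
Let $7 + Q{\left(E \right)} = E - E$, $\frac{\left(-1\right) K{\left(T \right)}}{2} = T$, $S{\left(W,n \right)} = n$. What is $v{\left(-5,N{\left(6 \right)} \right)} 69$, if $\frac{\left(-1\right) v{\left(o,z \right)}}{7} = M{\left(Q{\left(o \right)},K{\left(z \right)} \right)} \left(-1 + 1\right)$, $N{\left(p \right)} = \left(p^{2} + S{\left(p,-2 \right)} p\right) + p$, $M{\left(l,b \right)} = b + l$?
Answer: $0$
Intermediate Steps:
$K{\left(T \right)} = - 2 T$
$Q{\left(E \right)} = -7$ ($Q{\left(E \right)} = -7 + \left(E - E\right) = -7 + 0 = -7$)
$N{\left(p \right)} = p^{2} - p$ ($N{\left(p \right)} = \left(p^{2} - 2 p\right) + p = p^{2} - p$)
$v{\left(o,z \right)} = 0$ ($v{\left(o,z \right)} = - 7 \left(- 2 z - 7\right) \left(-1 + 1\right) = - 7 \left(-7 - 2 z\right) 0 = \left(-7\right) 0 = 0$)
$v{\left(-5,N{\left(6 \right)} \right)} 69 = 0 \cdot 69 = 0$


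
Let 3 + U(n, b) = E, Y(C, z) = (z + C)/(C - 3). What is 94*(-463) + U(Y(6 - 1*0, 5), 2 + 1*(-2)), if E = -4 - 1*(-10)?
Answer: -43519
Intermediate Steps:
Y(C, z) = (C + z)/(-3 + C)
E = 6 (E = -4 + 10 = 6)
U(n, b) = 3 (U(n, b) = -3 + 6 = 3)
94*(-463) + U(Y(6 - 1*0, 5), 2 + 1*(-2)) = 94*(-463) + 3 = -43522 + 3 = -43519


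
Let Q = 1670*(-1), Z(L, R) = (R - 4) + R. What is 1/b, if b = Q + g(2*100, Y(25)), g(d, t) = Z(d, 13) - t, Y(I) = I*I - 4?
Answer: -1/2269 ≈ -0.00044072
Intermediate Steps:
Z(L, R) = -4 + 2*R (Z(L, R) = (-4 + R) + R = -4 + 2*R)
Y(I) = -4 + I² (Y(I) = I² - 4 = -4 + I²)
Q = -1670
g(d, t) = 22 - t (g(d, t) = (-4 + 2*13) - t = (-4 + 26) - t = 22 - t)
b = -2269 (b = -1670 + (22 - (-4 + 25²)) = -1670 + (22 - (-4 + 625)) = -1670 + (22 - 1*621) = -1670 + (22 - 621) = -1670 - 599 = -2269)
1/b = 1/(-2269) = -1/2269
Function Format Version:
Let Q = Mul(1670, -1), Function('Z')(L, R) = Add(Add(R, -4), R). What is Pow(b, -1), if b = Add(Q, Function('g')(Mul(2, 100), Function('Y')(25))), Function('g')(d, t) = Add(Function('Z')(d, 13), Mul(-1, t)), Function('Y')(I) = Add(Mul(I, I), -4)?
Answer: Rational(-1, 2269) ≈ -0.00044072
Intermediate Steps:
Function('Z')(L, R) = Add(-4, Mul(2, R)) (Function('Z')(L, R) = Add(Add(-4, R), R) = Add(-4, Mul(2, R)))
Function('Y')(I) = Add(-4, Pow(I, 2)) (Function('Y')(I) = Add(Pow(I, 2), -4) = Add(-4, Pow(I, 2)))
Q = -1670
Function('g')(d, t) = Add(22, Mul(-1, t)) (Function('g')(d, t) = Add(Add(-4, Mul(2, 13)), Mul(-1, t)) = Add(Add(-4, 26), Mul(-1, t)) = Add(22, Mul(-1, t)))
b = -2269 (b = Add(-1670, Add(22, Mul(-1, Add(-4, Pow(25, 2))))) = Add(-1670, Add(22, Mul(-1, Add(-4, 625)))) = Add(-1670, Add(22, Mul(-1, 621))) = Add(-1670, Add(22, -621)) = Add(-1670, -599) = -2269)
Pow(b, -1) = Pow(-2269, -1) = Rational(-1, 2269)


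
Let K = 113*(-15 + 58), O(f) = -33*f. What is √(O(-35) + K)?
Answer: √6014 ≈ 77.550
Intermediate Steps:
K = 4859 (K = 113*43 = 4859)
√(O(-35) + K) = √(-33*(-35) + 4859) = √(1155 + 4859) = √6014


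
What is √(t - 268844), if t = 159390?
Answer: I*√109454 ≈ 330.84*I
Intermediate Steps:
√(t - 268844) = √(159390 - 268844) = √(-109454) = I*√109454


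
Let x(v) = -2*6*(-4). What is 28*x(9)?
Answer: 1344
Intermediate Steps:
x(v) = 48 (x(v) = -12*(-4) = 48)
28*x(9) = 28*48 = 1344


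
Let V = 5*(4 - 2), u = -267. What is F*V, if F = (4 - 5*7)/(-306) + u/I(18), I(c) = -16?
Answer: 205495/1224 ≈ 167.89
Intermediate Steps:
V = 10 (V = 5*2 = 10)
F = 41099/2448 (F = (4 - 5*7)/(-306) - 267/(-16) = (4 - 35)*(-1/306) - 267*(-1/16) = -31*(-1/306) + 267/16 = 31/306 + 267/16 = 41099/2448 ≈ 16.789)
F*V = (41099/2448)*10 = 205495/1224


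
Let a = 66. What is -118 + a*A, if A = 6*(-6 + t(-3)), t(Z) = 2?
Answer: -1702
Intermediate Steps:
A = -24 (A = 6*(-6 + 2) = 6*(-4) = -24)
-118 + a*A = -118 + 66*(-24) = -118 - 1584 = -1702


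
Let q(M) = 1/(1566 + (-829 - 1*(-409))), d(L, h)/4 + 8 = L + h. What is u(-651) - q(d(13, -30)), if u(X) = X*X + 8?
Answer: 485685113/1146 ≈ 4.2381e+5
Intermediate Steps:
d(L, h) = -32 + 4*L + 4*h (d(L, h) = -32 + 4*(L + h) = -32 + (4*L + 4*h) = -32 + 4*L + 4*h)
u(X) = 8 + X² (u(X) = X² + 8 = 8 + X²)
q(M) = 1/1146 (q(M) = 1/(1566 + (-829 + 409)) = 1/(1566 - 420) = 1/1146)
u(-651) - q(d(13, -30)) = (8 + (-651)²) - 1*1/1146 = (8 + 423801) - 1/1146 = 423809 - 1/1146 = 485685113/1146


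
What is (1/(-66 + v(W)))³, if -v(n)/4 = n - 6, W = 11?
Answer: -1/636056 ≈ -1.5722e-6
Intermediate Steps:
v(n) = 24 - 4*n (v(n) = -4*(n - 6) = -4*(-6 + n) = 24 - 4*n)
(1/(-66 + v(W)))³ = (1/(-66 + (24 - 4*11)))³ = (1/(-66 + (24 - 44)))³ = (1/(-66 - 20))³ = (1/(-86))³ = (-1/86)³ = -1/636056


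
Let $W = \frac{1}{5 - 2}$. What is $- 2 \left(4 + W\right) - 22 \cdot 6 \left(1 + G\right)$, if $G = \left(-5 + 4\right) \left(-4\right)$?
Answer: $- \frac{2006}{3} \approx -668.67$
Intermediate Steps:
$W = \frac{1}{3} \approx 0.33333$
$G = 4$ ($G = \left(-1\right) \left(-4\right) = 4$)
$- 2 \left(4 + W\right) - 22 \cdot 6 \left(1 + G\right) = - 2 \left(4 + \frac{1}{3}\right) - 22 \cdot 6 \left(1 + 4\right) = \left(-2\right) \frac{13}{3} - 22 \cdot 6 \cdot 5 = - \frac{26}{3} - 660 = - \frac{2006}{3}$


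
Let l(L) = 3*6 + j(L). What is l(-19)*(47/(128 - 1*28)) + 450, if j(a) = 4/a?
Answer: 435443/950 ≈ 458.36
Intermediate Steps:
l(L) = 18 + 4/L (l(L) = 3*6 + 4/L = 18 + 4/L)
l(-19)*(47/(128 - 1*28)) + 450 = (18 + 4/(-19))*(47/(128 - 1*28)) + 450 = (18 + 4*(-1/19))*(47/(128 - 28)) + 450 = (18 - 4/19)*(47/100) + 450 = 338*(47*(1/100))/19 + 450 = (338/19)*(47/100) + 450 = 7943/950 + 450 = 435443/950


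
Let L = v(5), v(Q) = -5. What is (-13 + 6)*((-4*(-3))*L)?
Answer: 420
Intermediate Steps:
L = -5
(-13 + 6)*((-4*(-3))*L) = (-13 + 6)*(-4*(-3)*(-5)) = -84*(-5) = -7*(-60) = 420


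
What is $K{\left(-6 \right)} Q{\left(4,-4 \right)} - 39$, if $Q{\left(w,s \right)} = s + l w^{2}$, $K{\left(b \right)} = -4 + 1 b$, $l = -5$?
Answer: $801$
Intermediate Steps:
$K{\left(b \right)} = -4 + b$
$Q{\left(w,s \right)} = s - 5 w^{2}$
$K{\left(-6 \right)} Q{\left(4,-4 \right)} - 39 = \left(-4 - 6\right) \left(-4 - 5 \cdot 4^{2}\right) - 39 = - 10 \left(-4 - 80\right) - 39 = \left(-10\right) \left(-84\right) - 39 = 840 - 39 = 801$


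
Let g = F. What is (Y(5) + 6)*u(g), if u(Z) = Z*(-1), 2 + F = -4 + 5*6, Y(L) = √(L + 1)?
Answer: -144 - 24*√6 ≈ -202.79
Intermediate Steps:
Y(L) = √(1 + L)
F = 24 (F = -2 + (-4 + 5*6) = -2 + (-4 + 30) = -2 + 26 = 24)
g = 24
u(Z) = -Z
(Y(5) + 6)*u(g) = (√(1 + 5) + 6)*(-1*24) = (√6 + 6)*(-24) = (6 + √6)*(-24) = -144 - 24*√6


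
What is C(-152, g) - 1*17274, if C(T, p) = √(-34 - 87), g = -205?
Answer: -17274 + 11*I ≈ -17274.0 + 11.0*I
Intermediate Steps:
C(T, p) = 11*I (C(T, p) = √(-121) = 11*I)
C(-152, g) - 1*17274 = 11*I - 1*17274 = 11*I - 17274 = -17274 + 11*I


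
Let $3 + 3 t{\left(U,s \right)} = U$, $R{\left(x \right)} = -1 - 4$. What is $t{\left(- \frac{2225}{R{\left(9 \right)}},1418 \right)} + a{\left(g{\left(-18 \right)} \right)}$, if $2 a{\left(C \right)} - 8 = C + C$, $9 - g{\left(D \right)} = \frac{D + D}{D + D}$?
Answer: $\frac{478}{3} \approx 159.33$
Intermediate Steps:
$R{\left(x \right)} = -5$
$g{\left(D \right)} = 8$ ($g{\left(D \right)} = 9 - \frac{D + D}{D + D} = 9 - \frac{2 D}{2 D} = 9 - 2 D \frac{1}{2 D} = 9 - 1 = 8$)
$t{\left(U,s \right)} = -1 + \frac{U}{3}$
$a{\left(C \right)} = 4 + C$ ($a{\left(C \right)} = 4 + \frac{C + C}{2} = 4 + \frac{2 C}{2} = 4 + C$)
$t{\left(- \frac{2225}{R{\left(9 \right)}},1418 \right)} + a{\left(g{\left(-18 \right)} \right)} = \left(-1 + \frac{\left(-2225\right) \frac{1}{-5}}{3}\right) + \left(4 + 8\right) = \left(-1 + \frac{\left(-2225\right) \left(- \frac{1}{5}\right)}{3}\right) + 12 = \left(-1 + \frac{1}{3} \cdot 445\right) + 12 = \left(-1 + \frac{445}{3}\right) + 12 = \frac{442}{3} + 12 = \frac{478}{3}$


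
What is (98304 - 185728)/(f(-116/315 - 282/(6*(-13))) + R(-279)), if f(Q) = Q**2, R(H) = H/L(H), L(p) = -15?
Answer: -733007620800/244357037 ≈ -2999.7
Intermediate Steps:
R(H) = -H/15 (R(H) = H/(-15) = H*(-1/15) = -H/15)
(98304 - 185728)/(f(-116/315 - 282/(6*(-13))) + R(-279)) = (98304 - 185728)/((-116/315 - 282/(6*(-13)))**2 - 1/15*(-279)) = -87424/((-116*1/315 - 282/(-78))**2 + 93/5) = -87424/((-116/315 - 282*(-1/78))**2 + 93/5) = -87424/((-116/315 + 47/13)**2 + 93/5) = -87424/((13297/4095)**2 + 93/5) = -87424/(176810209/16769025 + 93/5) = -87424/488714074/16769025 = -87424*16769025/488714074 = -733007620800/244357037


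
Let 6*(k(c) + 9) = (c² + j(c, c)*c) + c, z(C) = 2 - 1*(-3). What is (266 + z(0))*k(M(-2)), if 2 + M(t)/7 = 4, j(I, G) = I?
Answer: 47696/3 ≈ 15899.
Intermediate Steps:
z(C) = 5 (z(C) = 2 + 3 = 5)
M(t) = 14 (M(t) = -14 + 7*4 = -14 + 28 = 14)
k(c) = -9 + c²/3 + c/6 (k(c) = -9 + ((c² + c*c) + c)/6 = -9 + ((c² + c²) + c)/6 = -9 + (2*c² + c)/6 = -9 + (c + 2*c²)/6 = -9 + (c²/3 + c/6) = -9 + c²/3 + c/6)
(266 + z(0))*k(M(-2)) = (266 + 5)*(-9 + (⅓)*14² + (⅙)*14) = 271*(-9 + (⅓)*196 + 7/3) = 271*(-9 + 196/3 + 7/3) = 271*(176/3) = 47696/3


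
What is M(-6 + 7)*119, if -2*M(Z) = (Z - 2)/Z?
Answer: 119/2 ≈ 59.500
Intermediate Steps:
M(Z) = -(-2 + Z)/(2*Z) (M(Z) = -(Z - 2)/(2*Z) = -(-2 + Z)/(2*Z))
M(-6 + 7)*119 = ((2 - (-6 + 7))/(2*(-6 + 7)))*119 = ((½)*(2 - 1*1)/1)*119 = ((½)*1*(2 - 1))*119 = ((½)*1*1)*119 = (½)*119 = 119/2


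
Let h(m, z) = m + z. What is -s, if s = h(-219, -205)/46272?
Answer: 53/5784 ≈ 0.0091632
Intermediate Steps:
s = -53/5784 (s = (-219 - 205)/46272 = -424*1/46272 = -53/5784 ≈ -0.0091632)
-s = -1*(-53/5784) = 53/5784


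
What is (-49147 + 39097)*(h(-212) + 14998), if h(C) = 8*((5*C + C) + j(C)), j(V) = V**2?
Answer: -3661958700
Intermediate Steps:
h(C) = 8*C**2 + 48*C (h(C) = 8*((5*C + C) + C**2) = 8*(6*C + C**2) = 8*(C**2 + 6*C) = 8*C**2 + 48*C)
(-49147 + 39097)*(h(-212) + 14998) = (-49147 + 39097)*(8*(-212)*(6 - 212) + 14998) = -10050*(8*(-212)*(-206) + 14998) = -10050*(349376 + 14998) = -10050*364374 = -3661958700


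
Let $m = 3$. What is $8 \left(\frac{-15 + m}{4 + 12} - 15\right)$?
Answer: $-126$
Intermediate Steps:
$8 \left(\frac{-15 + m}{4 + 12} - 15\right) = 8 \left(\frac{-15 + 3}{4 + 12} - 15\right) = 8 \left(- \frac{12}{16} - 15\right) = 8 \left(\left(-12\right) \frac{1}{16} - 15\right) = 8 \left(- \frac{3}{4} - 15\right) = 8 \left(- \frac{63}{4}\right) = -126$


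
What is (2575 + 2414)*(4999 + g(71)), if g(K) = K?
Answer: 25294230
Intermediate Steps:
(2575 + 2414)*(4999 + g(71)) = (2575 + 2414)*(4999 + 71) = 4989*5070 = 25294230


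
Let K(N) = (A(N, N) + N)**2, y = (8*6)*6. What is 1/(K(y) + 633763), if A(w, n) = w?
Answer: 1/965539 ≈ 1.0357e-6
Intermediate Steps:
y = 288 (y = 48*6 = 288)
K(N) = 4*N**2 (K(N) = (N + N)**2 = (2*N)**2 = 4*N**2)
1/(K(y) + 633763) = 1/(4*288**2 + 633763) = 1/(4*82944 + 633763) = 1/(331776 + 633763) = 1/965539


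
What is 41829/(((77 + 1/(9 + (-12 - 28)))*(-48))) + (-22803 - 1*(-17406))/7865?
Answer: -3605548417/300254240 ≈ -12.008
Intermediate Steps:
41829/(((77 + 1/(9 + (-12 - 28)))*(-48))) + (-22803 - 1*(-17406))/7865 = 41829/(((77 + 1/(9 - 40))*(-48))) + (-22803 + 17406)*(1/7865) = 41829/(((77 + 1/(-31))*(-48))) - 5397*1/7865 = 41829/(((77 - 1/31)*(-48))) - 5397/7865 = 41829/(((2386/31)*(-48))) - 5397/7865 = 41829/(-114528/31) - 5397/7865 = 41829*(-31/114528) - 5397/7865 = -432233/38176 - 5397/7865 = -3605548417/300254240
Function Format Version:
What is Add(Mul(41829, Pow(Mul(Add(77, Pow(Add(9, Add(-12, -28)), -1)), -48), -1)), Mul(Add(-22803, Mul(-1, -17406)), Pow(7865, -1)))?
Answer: Rational(-3605548417, 300254240) ≈ -12.008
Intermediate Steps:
Add(Mul(41829, Pow(Mul(Add(77, Pow(Add(9, Add(-12, -28)), -1)), -48), -1)), Mul(Add(-22803, Mul(-1, -17406)), Pow(7865, -1))) = Add(Mul(41829, Pow(Mul(Add(77, Pow(Add(9, -40), -1)), -48), -1)), Mul(Add(-22803, 17406), Rational(1, 7865))) = Add(Mul(41829, Pow(Mul(Add(77, Pow(-31, -1)), -48), -1)), Mul(-5397, Rational(1, 7865))) = Add(Mul(41829, Pow(Mul(Add(77, Rational(-1, 31)), -48), -1)), Rational(-5397, 7865)) = Add(Mul(41829, Pow(Mul(Rational(2386, 31), -48), -1)), Rational(-5397, 7865)) = Add(Mul(41829, Pow(Rational(-114528, 31), -1)), Rational(-5397, 7865)) = Add(Mul(41829, Rational(-31, 114528)), Rational(-5397, 7865)) = Add(Rational(-432233, 38176), Rational(-5397, 7865)) = Rational(-3605548417, 300254240)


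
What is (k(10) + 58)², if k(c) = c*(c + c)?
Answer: 66564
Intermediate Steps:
k(c) = 2*c² (k(c) = c*(2*c) = 2*c²)
(k(10) + 58)² = (2*10² + 58)² = (2*100 + 58)² = (200 + 58)² = 258² = 66564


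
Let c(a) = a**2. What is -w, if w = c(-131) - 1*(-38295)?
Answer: -55456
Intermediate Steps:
w = 55456 (w = (-131)**2 - 1*(-38295) = 17161 + 38295 = 55456)
-w = -1*55456 = -55456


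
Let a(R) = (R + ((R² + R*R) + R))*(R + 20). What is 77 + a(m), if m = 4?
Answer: 1037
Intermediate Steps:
a(R) = (20 + R)*(2*R + 2*R²) (a(R) = (R + ((R² + R²) + R))*(20 + R) = (R + (2*R² + R))*(20 + R) = (R + (R + 2*R²))*(20 + R) = (2*R + 2*R²)*(20 + R) = (20 + R)*(2*R + 2*R²))
77 + a(m) = 77 + 2*4*(20 + 4² + 21*4) = 77 + 2*4*(20 + 16 + 84) = 77 + 2*4*120 = 77 + 960 = 1037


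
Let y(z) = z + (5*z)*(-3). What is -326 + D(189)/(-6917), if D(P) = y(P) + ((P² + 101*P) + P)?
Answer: -2307295/6917 ≈ -333.57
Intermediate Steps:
y(z) = -14*z (y(z) = z - 15*z = -14*z)
D(P) = P² + 88*P (D(P) = -14*P + ((P² + 101*P) + P) = -14*P + (P² + 102*P) = P² + 88*P)
-326 + D(189)/(-6917) = -326 + (189*(88 + 189))/(-6917) = -326 + (189*277)*(-1/6917) = -326 + 52353*(-1/6917) = -326 - 52353/6917 = -2307295/6917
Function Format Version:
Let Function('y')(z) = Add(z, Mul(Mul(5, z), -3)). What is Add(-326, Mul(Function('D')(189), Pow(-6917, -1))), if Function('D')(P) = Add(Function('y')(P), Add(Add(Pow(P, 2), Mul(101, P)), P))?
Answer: Rational(-2307295, 6917) ≈ -333.57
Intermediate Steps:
Function('y')(z) = Mul(-14, z) (Function('y')(z) = Add(z, Mul(-15, z)) = Mul(-14, z))
Function('D')(P) = Add(Pow(P, 2), Mul(88, P)) (Function('D')(P) = Add(Mul(-14, P), Add(Add(Pow(P, 2), Mul(101, P)), P)) = Add(Mul(-14, P), Add(Pow(P, 2), Mul(102, P))) = Add(Pow(P, 2), Mul(88, P)))
Add(-326, Mul(Function('D')(189), Pow(-6917, -1))) = Add(-326, Mul(Mul(189, Add(88, 189)), Pow(-6917, -1))) = Add(-326, Mul(Mul(189, 277), Rational(-1, 6917))) = Add(-326, Mul(52353, Rational(-1, 6917))) = Add(-326, Rational(-52353, 6917)) = Rational(-2307295, 6917)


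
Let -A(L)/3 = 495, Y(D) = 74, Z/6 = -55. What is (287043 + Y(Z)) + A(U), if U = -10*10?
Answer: 285632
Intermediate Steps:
Z = -330 (Z = 6*(-55) = -330)
U = -100
A(L) = -1485 (A(L) = -3*495 = -1485)
(287043 + Y(Z)) + A(U) = (287043 + 74) - 1485 = 287117 - 1485 = 285632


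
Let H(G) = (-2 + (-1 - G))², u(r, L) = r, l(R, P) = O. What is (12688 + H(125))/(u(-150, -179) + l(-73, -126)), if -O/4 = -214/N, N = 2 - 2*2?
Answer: -14536/289 ≈ -50.298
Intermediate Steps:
N = -2 (N = 2 - 4 = -2)
O = -428 (O = -(-856)/(-2) = -(-856)*(-1)/2 = -4*107 = -428)
l(R, P) = -428
H(G) = (-3 - G)²
(12688 + H(125))/(u(-150, -179) + l(-73, -126)) = (12688 + (3 + 125)²)/(-150 - 428) = (12688 + 128²)/(-578) = (12688 + 16384)*(-1/578) = 29072*(-1/578) = -14536/289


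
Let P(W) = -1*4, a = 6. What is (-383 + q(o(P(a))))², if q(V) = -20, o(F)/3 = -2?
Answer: 162409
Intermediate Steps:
P(W) = -4
o(F) = -6 (o(F) = 3*(-2) = -6)
(-383 + q(o(P(a))))² = (-383 - 20)² = (-403)² = 162409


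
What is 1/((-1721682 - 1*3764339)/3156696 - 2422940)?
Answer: -3156696/7648490492261 ≈ -4.1272e-7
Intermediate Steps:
1/((-1721682 - 1*3764339)/3156696 - 2422940) = 1/((-1721682 - 3764339)*(1/3156696) - 2422940) = 1/(-5486021*1/3156696 - 2422940) = 1/(-5486021/3156696 - 2422940) = 1/(-7648490492261/3156696) = -3156696/7648490492261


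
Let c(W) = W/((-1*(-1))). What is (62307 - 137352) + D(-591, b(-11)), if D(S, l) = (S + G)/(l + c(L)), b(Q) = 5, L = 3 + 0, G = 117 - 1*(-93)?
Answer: -600741/8 ≈ -75093.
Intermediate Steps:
G = 210 (G = 117 + 93 = 210)
L = 3
c(W) = W (c(W) = W/1 = W*1 = W)
D(S, l) = (210 + S)/(3 + l) (D(S, l) = (S + 210)/(l + 3) = (210 + S)/(3 + l))
(62307 - 137352) + D(-591, b(-11)) = (62307 - 137352) + (210 - 591)/(3 + 5) = -75045 - 381/8 = -600741/8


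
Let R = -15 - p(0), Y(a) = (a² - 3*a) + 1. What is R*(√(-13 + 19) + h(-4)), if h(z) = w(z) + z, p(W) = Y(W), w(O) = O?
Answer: 128 - 16*√6 ≈ 88.808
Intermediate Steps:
Y(a) = 1 + a² - 3*a
p(W) = 1 + W² - 3*W
h(z) = 2*z (h(z) = z + z = 2*z)
R = -16 (R = -15 - (1 + 0² - 3*0) = -15 - (1 + 0 + 0) = -15 - 1*1 = -15 - 1 = -16)
R*(√(-13 + 19) + h(-4)) = -16*(√(-13 + 19) + 2*(-4)) = -16*(√6 - 8) = -16*(-8 + √6) = 128 - 16*√6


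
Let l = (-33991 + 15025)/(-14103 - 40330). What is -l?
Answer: -654/1877 ≈ -0.34843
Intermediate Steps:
l = 654/1877 (l = -18966/(-54433) = -18966*(-1/54433) = 654/1877 ≈ 0.34843)
-l = -1*654/1877 = -654/1877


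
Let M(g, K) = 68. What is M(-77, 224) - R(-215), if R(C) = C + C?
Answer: 498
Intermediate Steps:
R(C) = 2*C
M(-77, 224) - R(-215) = 68 - 2*(-215) = 68 - 1*(-430) = 68 + 430 = 498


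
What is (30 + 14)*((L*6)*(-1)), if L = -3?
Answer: 792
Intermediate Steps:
(30 + 14)*((L*6)*(-1)) = (30 + 14)*(-3*6*(-1)) = 44*(-18*(-1)) = 44*18 = 792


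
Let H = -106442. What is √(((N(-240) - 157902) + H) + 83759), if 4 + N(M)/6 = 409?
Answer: 3*I*√19795 ≈ 422.08*I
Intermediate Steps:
N(M) = 2430 (N(M) = -24 + 6*409 = -24 + 2454 = 2430)
√(((N(-240) - 157902) + H) + 83759) = √(((2430 - 157902) - 106442) + 83759) = √((-155472 - 106442) + 83759) = √(-261914 + 83759) = √(-178155) = 3*I*√19795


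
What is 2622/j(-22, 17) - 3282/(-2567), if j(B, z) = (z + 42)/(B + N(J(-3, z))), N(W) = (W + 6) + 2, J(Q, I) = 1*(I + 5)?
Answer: 54039030/151453 ≈ 356.80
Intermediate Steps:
J(Q, I) = 5 + I (J(Q, I) = 1*(5 + I) = 5 + I)
N(W) = 8 + W (N(W) = (6 + W) + 2 = 8 + W)
j(B, z) = (42 + z)/(13 + B + z) (j(B, z) = (z + 42)/(B + (8 + (5 + z))) = (42 + z)/(B + (13 + z)) = (42 + z)/(13 + B + z))
2622/j(-22, 17) - 3282/(-2567) = 2622/(((42 + 17)/(13 - 22 + 17))) - 3282/(-2567) = 2622/((59/8)) - 3282*(-1/2567) = 2622/(((1/8)*59)) + 3282/2567 = 2622/(59/8) + 3282/2567 = 2622*(8/59) + 3282/2567 = 20976/59 + 3282/2567 = 54039030/151453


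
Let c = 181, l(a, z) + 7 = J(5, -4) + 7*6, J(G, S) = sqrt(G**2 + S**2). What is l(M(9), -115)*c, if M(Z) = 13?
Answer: 6335 + 181*sqrt(41) ≈ 7494.0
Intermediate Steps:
l(a, z) = 35 + sqrt(41) (l(a, z) = -7 + (sqrt(5**2 + (-4)**2) + 7*6) = -7 + (sqrt(25 + 16) + 42) = -7 + (sqrt(41) + 42) = -7 + (42 + sqrt(41)) = 35 + sqrt(41))
l(M(9), -115)*c = (35 + sqrt(41))*181 = 6335 + 181*sqrt(41)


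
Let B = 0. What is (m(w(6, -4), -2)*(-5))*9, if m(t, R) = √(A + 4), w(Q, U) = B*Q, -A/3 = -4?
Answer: -180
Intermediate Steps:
A = 12 (A = -3*(-4) = 12)
w(Q, U) = 0 (w(Q, U) = 0*Q = 0)
m(t, R) = 4 (m(t, R) = √(12 + 4) = √16 = 4)
(m(w(6, -4), -2)*(-5))*9 = (4*(-5))*9 = -20*9 = -180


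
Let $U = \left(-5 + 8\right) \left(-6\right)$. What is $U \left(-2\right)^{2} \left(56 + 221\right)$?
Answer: $-19944$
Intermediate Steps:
$U = -18$ ($U = 3 \left(-6\right) = -18$)
$U \left(-2\right)^{2} \left(56 + 221\right) = - 18 \left(-2\right)^{2} \left(56 + 221\right) = \left(-18\right) 4 \cdot 277 = \left(-72\right) 277 = -19944$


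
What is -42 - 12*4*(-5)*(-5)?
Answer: -1242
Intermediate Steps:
-42 - 12*4*(-5)*(-5) = -42 - (-240)*(-5) = -42 - 12*100 = -42 - 1200 = -1242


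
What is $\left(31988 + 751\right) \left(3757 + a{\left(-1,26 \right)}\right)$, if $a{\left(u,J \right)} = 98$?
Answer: $126208845$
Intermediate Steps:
$\left(31988 + 751\right) \left(3757 + a{\left(-1,26 \right)}\right) = \left(31988 + 751\right) \left(3757 + 98\right) = 32739 \cdot 3855 = 126208845$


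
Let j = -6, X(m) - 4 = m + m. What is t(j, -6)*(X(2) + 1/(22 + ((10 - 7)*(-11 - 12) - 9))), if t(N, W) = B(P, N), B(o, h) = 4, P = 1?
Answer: 447/14 ≈ 31.929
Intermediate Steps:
X(m) = 4 + 2*m (X(m) = 4 + (m + m) = 4 + 2*m)
t(N, W) = 4
t(j, -6)*(X(2) + 1/(22 + ((10 - 7)*(-11 - 12) - 9))) = 4*((4 + 2*2) + 1/(22 + ((10 - 7)*(-11 - 12) - 9))) = 4*((4 + 4) + 1/(22 + (3*(-23) - 9))) = 4*(8 + 1/(22 + (-69 - 9))) = 4*(8 + 1/(22 - 78)) = 4*(8 + 1/(-56)) = 4*(8 - 1/56) = 4*(447/56) = 447/14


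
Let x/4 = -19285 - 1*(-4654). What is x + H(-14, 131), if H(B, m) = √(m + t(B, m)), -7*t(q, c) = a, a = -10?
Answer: -58524 + 3*√721/7 ≈ -58513.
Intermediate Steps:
t(q, c) = 10/7 (t(q, c) = -⅐*(-10) = 10/7)
H(B, m) = √(10/7 + m) (H(B, m) = √(m + 10/7) = √(10/7 + m))
x = -58524 (x = 4*(-19285 - 1*(-4654)) = 4*(-19285 + 4654) = 4*(-14631) = -58524)
x + H(-14, 131) = -58524 + √(70 + 49*131)/7 = -58524 + √(70 + 6419)/7 = -58524 + √6489/7 = -58524 + (3*√721)/7 = -58524 + 3*√721/7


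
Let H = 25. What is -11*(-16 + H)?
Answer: -99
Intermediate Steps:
-11*(-16 + H) = -11*(-16 + 25) = -11*9 = -99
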